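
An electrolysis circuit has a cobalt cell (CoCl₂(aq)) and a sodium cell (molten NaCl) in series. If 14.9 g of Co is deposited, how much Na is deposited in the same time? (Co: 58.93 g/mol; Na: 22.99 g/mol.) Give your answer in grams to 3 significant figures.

n(Co) = 14.9 / 58.93 = 0.2528 mol
Co²⁺ + 2e⁻ → Co, so n(e⁻) = 2 × 0.2528 = 0.5056 mol
Since the cells are in series, n(e⁻) in the Na cell is also 0.5056 mol.
Na⁺ + e⁻ → Na, so n(Na) = 0.5056 mol
m(Na) = 0.5056 × 22.99 = 11.6 g

11.6 g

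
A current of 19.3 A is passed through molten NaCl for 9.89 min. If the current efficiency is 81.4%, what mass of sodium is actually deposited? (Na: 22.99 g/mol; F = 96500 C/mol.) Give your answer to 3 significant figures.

Q = 19.3 × 593.4 = 11450 C
n(e⁻) = 11450 / 96500 = 0.1187 mol
Na⁺ + e⁻ → Na, so theoretical m(Na) = 0.1187 × 22.99 = 2.729 g
Actual mass = 81.4% × 2.729 = 2.22 g

2.22 g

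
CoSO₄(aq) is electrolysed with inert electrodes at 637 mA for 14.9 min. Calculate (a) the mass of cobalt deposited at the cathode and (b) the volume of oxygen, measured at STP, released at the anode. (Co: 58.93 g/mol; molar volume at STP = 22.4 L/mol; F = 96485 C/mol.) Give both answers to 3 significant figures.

0.174 g Co; 0.0331 L O₂

Q = 0.637 × 894 = 569.5 C; n(e⁻) = 569.5 / 96485 = 0.005902 mol
Cathode: Co²⁺ + 2e⁻ → Co → n(Co) = 0.005902/2 = 0.002951 mol → 0.174 g
Anode: 2H₂O → O₂ + 4H⁺ + 4e⁻ → n(O₂) = 0.005902/4 = 0.001476 mol → 0.0331 L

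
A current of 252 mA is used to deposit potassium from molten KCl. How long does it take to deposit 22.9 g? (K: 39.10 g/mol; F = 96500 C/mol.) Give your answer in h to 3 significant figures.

n(K) = 22.9 / 39.10 = 0.5857 mol
K⁺ + e⁻ → K, so n(e⁻) = 0.5857 mol
Q = 0.5857 × 96500 = 56520 C
t = Q / I = 56520 / 0.252 = 2.243×10^5 s = 62.3 h

62.3 h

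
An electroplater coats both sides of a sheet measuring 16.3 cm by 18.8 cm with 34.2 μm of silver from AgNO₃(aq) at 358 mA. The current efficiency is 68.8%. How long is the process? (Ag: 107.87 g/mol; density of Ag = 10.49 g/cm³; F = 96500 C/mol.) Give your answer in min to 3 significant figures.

1330 min

Plated area = 2 × 16.3 × 18.8 = 612.9 cm²
Volume = 612.9 × 34.2×10⁻⁴ cm = 2.096 cm³
m(Ag) = 2.096 × 10.49 = 21.99 g
n(Ag) = 21.99 / 107.87 = 0.2039 mol; n(e⁻) = 0.2039 mol
Q = 0.2039 × 96500 / 0.688 = 28600 C
t = 28600 / 0.358 = 79890 s = 1330 min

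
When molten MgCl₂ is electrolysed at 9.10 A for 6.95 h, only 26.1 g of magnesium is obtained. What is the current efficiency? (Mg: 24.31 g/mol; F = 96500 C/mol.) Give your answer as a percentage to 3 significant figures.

Q = 9.10 × 25020 = 2.277×10^5 C
n(e⁻) = 2.277×10^5 / 96500 = 2.360 mol
Mg²⁺ + 2e⁻ → Mg, so theoretical n(Mg) = 1.180 mol → 28.69 g
Efficiency = 26.1 / 28.69 = 0.9097 = 91.0%

91.0%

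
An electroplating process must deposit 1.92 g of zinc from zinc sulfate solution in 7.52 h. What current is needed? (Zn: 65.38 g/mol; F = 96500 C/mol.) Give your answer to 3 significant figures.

n(Zn) = 1.92 / 65.38 = 0.02937 mol
Zn²⁺ + 2e⁻ → Zn, so n(e⁻) = 2 × 0.02937 = 0.05874 mol
Q = 0.05874 × 96500 = 5668 C
I = Q / t = 5668 / 27072 s = 0.209 A

0.209 A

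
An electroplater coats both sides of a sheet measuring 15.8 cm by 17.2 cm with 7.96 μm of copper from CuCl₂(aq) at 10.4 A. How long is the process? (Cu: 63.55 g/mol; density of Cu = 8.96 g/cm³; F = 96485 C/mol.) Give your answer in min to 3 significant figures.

Plated area = 2 × 15.8 × 17.2 = 543.5 cm²
Volume = 543.5 × 7.96×10⁻⁴ cm = 0.4326 cm³
m(Cu) = 0.4326 × 8.96 = 3.876 g
n(Cu) = 3.876 / 63.55 = 0.06099 mol; n(e⁻) = 2 × 0.06099 = 0.1220 mol
Q = 0.1220 × 96485 = 11770 C
t = 11770 / 10.4 = 1132 s = 18.9 min

18.9 min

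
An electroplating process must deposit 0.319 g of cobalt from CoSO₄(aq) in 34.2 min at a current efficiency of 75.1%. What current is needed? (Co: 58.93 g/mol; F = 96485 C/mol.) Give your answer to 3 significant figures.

0.678 A

n(Co) = 0.319 / 58.93 = 0.005413 mol
Co²⁺ + 2e⁻ → Co, so n(e⁻) = 2 × 0.005413 = 0.01083 mol
Q = 0.01083 × 96485 / 0.751 = 1391 C
I = Q / t = 1391 / 2052 s = 0.678 A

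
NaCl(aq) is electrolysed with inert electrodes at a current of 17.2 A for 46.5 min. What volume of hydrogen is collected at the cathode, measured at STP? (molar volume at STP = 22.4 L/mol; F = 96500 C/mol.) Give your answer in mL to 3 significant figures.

Q = It = 17.2 × 2790 = 47990 C
n(e⁻) = 47990 / 96500 = 0.4973 mol
2H⁺ + 2e⁻ → H₂, so n(H₂) = 0.4973 / 2 = 0.2487 mol
V = 0.2487 × 22.4 = 5.571 L
= 5570 mL

5570 mL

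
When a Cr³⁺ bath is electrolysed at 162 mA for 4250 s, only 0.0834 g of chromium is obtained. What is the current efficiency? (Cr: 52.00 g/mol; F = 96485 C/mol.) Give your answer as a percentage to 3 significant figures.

67.4%

Q = 0.162 × 4250 = 688.5 C
n(e⁻) = 688.5 / 96485 = 0.007136 mol
Cr³⁺ + 3e⁻ → Cr, so theoretical n(Cr) = 0.002379 mol → 0.1237 g
Efficiency = 0.0834 / 0.1237 = 0.6742 = 67.4%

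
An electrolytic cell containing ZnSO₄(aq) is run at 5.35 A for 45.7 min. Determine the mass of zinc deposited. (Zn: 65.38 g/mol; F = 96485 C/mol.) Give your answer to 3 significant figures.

Charge passed = 5.35 × 2742 = 14670 C
n(e⁻) = Q/F = 14670/96485 = 0.1520 mol
Zn²⁺ + 2e⁻ → Zn, so n(Zn) = 0.1520 / 2 = 0.07600 mol
m = 0.07600 × 65.38 = 4.97 g

4.97 g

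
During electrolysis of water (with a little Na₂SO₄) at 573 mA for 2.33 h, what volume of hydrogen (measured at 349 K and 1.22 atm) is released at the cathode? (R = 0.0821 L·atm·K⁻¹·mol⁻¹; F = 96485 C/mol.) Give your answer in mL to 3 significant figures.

585 mL

Q = 0.573 A × 8388 s = 4806 C
n(e⁻) = Q/F = 4806/96485 = 0.04981 mol
2H⁺ + 2e⁻ → H₂, so n(H₂) = 0.04981 / 2 = 0.02491 mol
V = nRT/P = 0.02491 × 0.0821 × 349 / 1.22 = 0.5850 L
= 585 mL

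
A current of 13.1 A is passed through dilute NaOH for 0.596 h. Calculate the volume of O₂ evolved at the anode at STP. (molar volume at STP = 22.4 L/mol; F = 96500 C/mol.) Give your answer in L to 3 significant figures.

Q = It = 13.1 × 2145.6 = 28110 C
Moles of electrons = 28110 / 96500 = 0.2913 mol
2H₂O → O₂ + 4H⁺ + 4e⁻, so n(O₂) = 0.2913 / 4 = 0.07283 mol
V = 0.07283 × 22.4 = 1.631 L

1.63 L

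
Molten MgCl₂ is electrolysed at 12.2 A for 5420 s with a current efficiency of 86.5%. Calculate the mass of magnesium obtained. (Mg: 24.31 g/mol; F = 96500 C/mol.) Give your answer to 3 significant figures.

Q = 12.2 × 5420 = 66120 C
n(e⁻) = 66120 / 96500 = 0.6852 mol
Mg²⁺ + 2e⁻ → Mg, so theoretical m(Mg) = 0.3426 × 24.31 = 8.329 g
Actual mass = 86.5% × 8.329 = 7.20 g

7.20 g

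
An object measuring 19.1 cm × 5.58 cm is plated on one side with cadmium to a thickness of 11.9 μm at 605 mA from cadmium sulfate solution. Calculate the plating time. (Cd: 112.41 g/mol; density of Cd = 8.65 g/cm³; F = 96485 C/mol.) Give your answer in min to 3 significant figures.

Plated area = 19.1 × 5.58 = 106.6 cm²
Volume = 106.6 × 11.9×10⁻⁴ cm = 0.1269 cm³
m(Cd) = 0.1269 × 8.65 = 1.098 g
n(Cd) = 1.098 / 112.41 = 0.009768 mol; n(e⁻) = 2 × 0.009768 = 0.01954 mol
Q = 0.01954 × 96485 = 1885 C
t = 1885 / 0.605 = 3116 s = 51.9 min

51.9 min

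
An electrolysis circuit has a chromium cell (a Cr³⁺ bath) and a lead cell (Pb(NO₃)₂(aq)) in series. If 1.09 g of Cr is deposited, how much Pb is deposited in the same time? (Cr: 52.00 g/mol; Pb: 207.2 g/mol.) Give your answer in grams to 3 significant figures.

6.51 g

n(Cr) = 1.09 / 52.00 = 0.02096 mol
Cr³⁺ + 3e⁻ → Cr, so n(e⁻) = 3 × 0.02096 = 0.06288 mol
In series, the same 0.06288 mol of electrons flows through the second cell.
Pb²⁺ + 2e⁻ → Pb, so n(Pb) = 0.06288 / 2 = 0.03144 mol
m(Pb) = 0.03144 × 207.2 = 6.51 g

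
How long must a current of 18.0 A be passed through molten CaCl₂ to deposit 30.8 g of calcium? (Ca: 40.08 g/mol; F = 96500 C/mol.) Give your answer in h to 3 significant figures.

2.29 h

n(Ca) = 30.8 / 40.08 = 0.7685 mol
Ca²⁺ + 2e⁻ → Ca, so n(e⁻) = 2 × 0.7685 = 1.537 mol
Q = 1.537 × 96500 = 1.483×10^5 C
t = Q / I = 1.483×10^5 / 18.0 = 8239 s = 2.29 h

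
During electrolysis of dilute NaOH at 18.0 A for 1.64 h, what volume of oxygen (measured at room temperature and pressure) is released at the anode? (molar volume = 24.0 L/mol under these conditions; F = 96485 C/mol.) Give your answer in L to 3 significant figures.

6.61 L

Q = 18.0 A × 5904 s = 1.063×10^5 C
n(e⁻) = Q/F = 1.063×10^5/96485 = 1.102 mol
2H₂O → O₂ + 4H⁺ + 4e⁻, so n(O₂) = 1.102 / 4 = 0.2755 mol
V = 0.2755 × 24.0 = 6.612 L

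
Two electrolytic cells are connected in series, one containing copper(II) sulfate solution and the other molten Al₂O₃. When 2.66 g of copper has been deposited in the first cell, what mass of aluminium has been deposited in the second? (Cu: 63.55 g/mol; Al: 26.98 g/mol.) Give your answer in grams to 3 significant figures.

n(Cu) = 2.66 / 63.55 = 0.04186 mol
Cu²⁺ + 2e⁻ → Cu, so n(e⁻) = 2 × 0.04186 = 0.08372 mol
In series, the same 0.08372 mol of electrons flows through the second cell.
Al³⁺ + 3e⁻ → Al, so n(Al) = 0.08372 / 3 = 0.02791 mol
m(Al) = 0.02791 × 26.98 = 0.753 g

0.753 g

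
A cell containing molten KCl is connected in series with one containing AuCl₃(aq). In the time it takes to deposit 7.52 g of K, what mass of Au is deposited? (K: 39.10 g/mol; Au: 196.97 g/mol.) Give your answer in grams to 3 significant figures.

12.6 g

n(K) = 7.52 / 39.10 = 0.1923 mol
K⁺ + e⁻ → K, so n(e⁻) = 0.1923 mol
The cells are in series, so the same charge (and hence the same n(e⁻) = 0.1923 mol) passes through both.
Au³⁺ + 3e⁻ → Au, so n(Au) = 0.1923 / 3 = 0.06410 mol
m(Au) = 0.06410 × 196.97 = 12.6 g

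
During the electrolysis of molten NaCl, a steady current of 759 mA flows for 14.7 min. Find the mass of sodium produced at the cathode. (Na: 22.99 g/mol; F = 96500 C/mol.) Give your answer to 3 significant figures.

0.159 g

Q = It = 0.759 × 882 = 669.4 C
Moles of electrons = 669.4 / 96500 = 0.006937 mol
Na⁺ + e⁻ → Na, so n(Na) = 0.006937 mol
m = 0.006937 × 22.99 = 0.159 g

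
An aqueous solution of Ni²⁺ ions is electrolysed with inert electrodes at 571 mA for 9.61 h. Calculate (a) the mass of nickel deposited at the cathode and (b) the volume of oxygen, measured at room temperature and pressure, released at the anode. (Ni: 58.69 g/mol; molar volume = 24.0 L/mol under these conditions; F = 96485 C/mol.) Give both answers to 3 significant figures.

Q = 0.571 × 34596 = 19750 C; n(e⁻) = 19750 / 96485 = 0.2047 mol
Cathode: Ni²⁺ + 2e⁻ → Ni → n(Ni) = 0.2047/2 = 0.1024 mol → 6.01 g
Anode: 2H₂O → O₂ + 4H⁺ + 4e⁻ → n(O₂) = 0.2047/4 = 0.05118 mol → 1.23 L

6.01 g Ni; 1.23 L O₂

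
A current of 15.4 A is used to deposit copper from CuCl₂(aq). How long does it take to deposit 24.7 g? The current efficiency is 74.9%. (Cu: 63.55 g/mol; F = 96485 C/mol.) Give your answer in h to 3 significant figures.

1.81 h

n(Cu) = 24.7 / 63.55 = 0.3887 mol
Cu²⁺ + 2e⁻ → Cu, so n(e⁻) = 2 × 0.3887 = 0.7774 mol
Q = 0.7774 × 96485 / 0.749 = 1.001×10^5 C
t = Q / I = 1.001×10^5 / 15.4 = 6500 s = 1.81 h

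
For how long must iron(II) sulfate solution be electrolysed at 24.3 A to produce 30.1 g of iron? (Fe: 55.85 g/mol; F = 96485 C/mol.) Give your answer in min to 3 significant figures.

71.3 min

n(Fe) = 30.1 / 55.85 = 0.5389 mol
Fe²⁺ + 2e⁻ → Fe, so n(e⁻) = 2 × 0.5389 = 1.078 mol
Q = 1.078 × 96485 = 1.040×10^5 C
t = Q / I = 1.040×10^5 / 24.3 = 4280 s = 71.3 min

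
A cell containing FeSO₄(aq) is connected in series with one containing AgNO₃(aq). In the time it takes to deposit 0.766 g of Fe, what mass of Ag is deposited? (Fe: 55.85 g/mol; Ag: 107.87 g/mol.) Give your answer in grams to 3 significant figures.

n(Fe) = 0.766 / 55.85 = 0.01372 mol
Fe²⁺ + 2e⁻ → Fe, so n(e⁻) = 2 × 0.01372 = 0.02744 mol
Since the cells are in series, n(e⁻) in the Ag cell is also 0.02744 mol.
Ag⁺ + e⁻ → Ag, so n(Ag) = 0.02744 mol
m(Ag) = 0.02744 × 107.87 = 2.96 g

2.96 g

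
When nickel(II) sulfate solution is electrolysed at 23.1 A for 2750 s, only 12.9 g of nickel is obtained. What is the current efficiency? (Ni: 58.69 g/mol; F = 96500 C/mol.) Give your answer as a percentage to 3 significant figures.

66.8%

Q = 23.1 × 2750 = 63530 C
n(e⁻) = 63530 / 96500 = 0.6583 mol
Ni²⁺ + 2e⁻ → Ni, so theoretical n(Ni) = 0.3292 mol → 19.32 g
Efficiency = 12.9 / 19.32 = 0.6677 = 66.8%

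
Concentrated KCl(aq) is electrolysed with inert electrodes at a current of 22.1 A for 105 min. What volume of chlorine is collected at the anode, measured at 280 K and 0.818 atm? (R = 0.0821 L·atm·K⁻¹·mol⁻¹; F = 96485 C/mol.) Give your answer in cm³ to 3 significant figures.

Q = It = 22.1 × 6300 = 1.392×10^5 C
Moles of electrons = 1.392×10^5 / 96485 = 1.443 mol
2Cl⁻ → Cl₂ + 2e⁻, so n(Cl₂) = 1.443 / 2 = 0.7215 mol
V = nRT/P = 0.7215 × 0.0821 × 280 / 0.818 = 20.28 L
= 20300 cm³

20300 cm³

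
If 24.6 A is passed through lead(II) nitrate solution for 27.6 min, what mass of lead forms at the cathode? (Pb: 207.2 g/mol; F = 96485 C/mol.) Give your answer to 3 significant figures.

43.7 g

Q = It = 24.6 × 1656 = 40740 C
Moles of electrons = 40740 / 96485 = 0.4222 mol
Pb²⁺ + 2e⁻ → Pb, so n(Pb) = 0.4222 / 2 = 0.2111 mol
m = 0.2111 × 207.2 = 43.7 g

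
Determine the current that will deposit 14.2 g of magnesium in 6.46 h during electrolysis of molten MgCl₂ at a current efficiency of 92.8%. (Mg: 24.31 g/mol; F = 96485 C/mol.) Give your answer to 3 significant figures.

n(Mg) = 14.2 / 24.31 = 0.5841 mol
Mg²⁺ + 2e⁻ → Mg, so n(e⁻) = 2 × 0.5841 = 1.168 mol
Q = 1.168 × 96485 / 0.928 = 1.214×10^5 C
I = Q / t = 1.214×10^5 / 23256 s = 5.22 A

5.22 A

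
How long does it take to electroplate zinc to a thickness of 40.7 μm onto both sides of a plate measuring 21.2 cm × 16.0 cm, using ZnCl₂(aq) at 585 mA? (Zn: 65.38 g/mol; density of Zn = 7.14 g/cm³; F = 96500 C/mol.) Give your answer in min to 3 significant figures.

Plated area = 2 × 21.2 × 16.0 = 678.4 cm²
Volume = 678.4 × 40.7×10⁻⁴ cm = 2.761 cm³
m(Zn) = 2.761 × 7.14 = 19.71 g
n(Zn) = 19.71 / 65.38 = 0.3015 mol; n(e⁻) = 2 × 0.3015 = 0.6030 mol
Q = 0.6030 × 96500 = 58190 C
t = 58190 / 0.585 = 99470 s = 1660 min

1660 min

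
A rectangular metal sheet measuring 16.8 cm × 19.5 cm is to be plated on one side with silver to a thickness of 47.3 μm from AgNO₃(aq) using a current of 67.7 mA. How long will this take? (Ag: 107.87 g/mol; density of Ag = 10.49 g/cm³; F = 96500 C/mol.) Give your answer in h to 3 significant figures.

Plated area = 16.8 × 19.5 = 327.6 cm²
Volume = 327.6 × 47.3×10⁻⁴ cm = 1.550 cm³
m(Ag) = 1.550 × 10.49 = 16.26 g
n(Ag) = 16.26 / 107.87 = 0.1507 mol; n(e⁻) = 0.1507 mol
Q = 0.1507 × 96500 = 14540 C
t = 14540 / 0.0677 = 2.148×10^5 s = 59.7 h

59.7 h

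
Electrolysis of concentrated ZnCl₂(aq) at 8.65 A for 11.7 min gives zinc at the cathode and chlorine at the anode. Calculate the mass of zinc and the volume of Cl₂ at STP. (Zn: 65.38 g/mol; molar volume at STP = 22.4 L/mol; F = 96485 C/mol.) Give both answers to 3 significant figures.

2.06 g Zn; 0.705 L Cl₂

Q = 8.65 × 702 = 6072 C; n(e⁻) = 6072 / 96485 = 0.06293 mol
Cathode: Zn²⁺ + 2e⁻ → Zn → n(Zn) = 0.06293/2 = 0.03147 mol → 2.06 g
Anode: 2Cl⁻ → Cl₂ + 2e⁻ → n(Cl₂) = 0.06293/2 = 0.03147 mol → 0.705 L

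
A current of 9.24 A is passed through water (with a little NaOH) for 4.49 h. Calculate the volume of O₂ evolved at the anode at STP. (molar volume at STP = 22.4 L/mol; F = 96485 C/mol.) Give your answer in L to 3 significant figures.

Q = 9.24 A × 16164 s = 1.494×10^5 C
Moles of electrons = 1.494×10^5 / 96485 = 1.548 mol
2H₂O → O₂ + 4H⁺ + 4e⁻, so n(O₂) = 1.548 / 4 = 0.3870 mol
V = 0.3870 × 22.4 = 8.669 L

8.67 L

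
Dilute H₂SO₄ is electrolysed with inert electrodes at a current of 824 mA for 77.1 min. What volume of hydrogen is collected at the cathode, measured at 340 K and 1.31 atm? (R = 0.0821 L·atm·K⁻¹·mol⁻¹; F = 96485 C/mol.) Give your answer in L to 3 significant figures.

0.421 L

Q = It = 0.824 × 4626 = 3812 C
Moles of electrons = 3812 / 96485 = 0.03951 mol
2H⁺ + 2e⁻ → H₂, so n(H₂) = 0.03951 / 2 = 0.01976 mol
V = nRT/P = 0.01976 × 0.0821 × 340 / 1.31 = 0.4211 L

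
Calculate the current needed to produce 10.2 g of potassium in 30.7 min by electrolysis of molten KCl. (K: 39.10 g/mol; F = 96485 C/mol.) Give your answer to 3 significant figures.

13.7 A

n(K) = 10.2 / 39.10 = 0.2609 mol
K⁺ + e⁻ → K, so n(e⁻) = 0.2609 mol
Q = 0.2609 × 96485 = 25170 C
I = Q / t = 25170 / 1842 s = 13.7 A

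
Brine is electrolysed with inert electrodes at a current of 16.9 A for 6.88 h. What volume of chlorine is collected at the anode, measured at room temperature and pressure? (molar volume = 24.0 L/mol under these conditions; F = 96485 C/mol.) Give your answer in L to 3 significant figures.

Q = It = 16.9 × 24768 = 4.186×10^5 C
n(e⁻) = Q/F = 4.186×10^5/96485 = 4.338 mol
2Cl⁻ → Cl₂ + 2e⁻, so n(Cl₂) = 4.338 / 2 = 2.169 mol
V = 2.169 × 24.0 = 52.06 L

52.1 L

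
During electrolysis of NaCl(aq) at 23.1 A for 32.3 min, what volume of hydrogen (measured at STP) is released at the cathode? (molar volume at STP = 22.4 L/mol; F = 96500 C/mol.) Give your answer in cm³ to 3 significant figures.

Charge passed = 23.1 × 1938 = 44770 C
Moles of electrons = 44770 / 96500 = 0.4639 mol
2H⁺ + 2e⁻ → H₂, so n(H₂) = 0.4639 / 2 = 0.2320 mol
V = 0.2320 × 22.4 = 5.197 L
= 5200 cm³

5200 cm³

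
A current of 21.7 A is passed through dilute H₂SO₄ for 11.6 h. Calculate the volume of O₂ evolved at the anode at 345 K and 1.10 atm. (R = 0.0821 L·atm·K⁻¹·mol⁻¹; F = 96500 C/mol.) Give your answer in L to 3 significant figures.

Q = 21.7 A × 41760 s = 9.062×10^5 C
n(e⁻) = Q/F = 9.062×10^5/96500 = 9.391 mol
2H₂O → O₂ + 4H⁺ + 4e⁻, so n(O₂) = 9.391 / 4 = 2.348 mol
V = nRT/P = 2.348 × 0.0821 × 345 / 1.10 = 60.46 L

60.5 L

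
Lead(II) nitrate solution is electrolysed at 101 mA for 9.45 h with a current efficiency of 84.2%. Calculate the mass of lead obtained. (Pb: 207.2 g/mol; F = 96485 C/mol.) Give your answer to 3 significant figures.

Q = 0.101 × 34020 = 3436 C
n(e⁻) = 3436 / 96485 = 0.03561 mol
Pb²⁺ + 2e⁻ → Pb, so theoretical m(Pb) = 0.01781 × 207.2 = 3.690 g
Actual mass = 84.2% × 3.690 = 3.11 g

3.11 g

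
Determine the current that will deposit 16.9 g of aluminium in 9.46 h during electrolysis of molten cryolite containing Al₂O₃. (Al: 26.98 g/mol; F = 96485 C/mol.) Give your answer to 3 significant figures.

n(Al) = 16.9 / 26.98 = 0.6264 mol
Al³⁺ + 3e⁻ → Al, so n(e⁻) = 3 × 0.6264 = 1.879 mol
Q = 1.879 × 96485 = 1.813×10^5 C
I = Q / t = 1.813×10^5 / 34056 s = 5.32 A

5.32 A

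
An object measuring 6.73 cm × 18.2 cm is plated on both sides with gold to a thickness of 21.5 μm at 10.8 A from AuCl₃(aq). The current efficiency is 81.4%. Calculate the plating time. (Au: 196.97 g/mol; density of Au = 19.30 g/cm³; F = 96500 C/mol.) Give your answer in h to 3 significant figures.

Plated area = 2 × 6.73 × 18.2 = 245.0 cm²
Volume = 245.0 × 21.5×10⁻⁴ cm = 0.5268 cm³
m(Au) = 0.5268 × 19.30 = 10.17 g
n(Au) = 10.17 / 196.97 = 0.05163 mol; n(e⁻) = 3 × 0.05163 = 0.1549 mol
Q = 0.1549 × 96500 / 0.814 = 18360 C
t = 18360 / 10.8 = 1700 s = 0.472 h

0.472 h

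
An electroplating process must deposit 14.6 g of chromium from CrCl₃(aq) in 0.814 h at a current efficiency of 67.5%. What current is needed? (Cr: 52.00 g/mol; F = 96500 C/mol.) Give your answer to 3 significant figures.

41.1 A

n(Cr) = 14.6 / 52.00 = 0.2808 mol
Cr³⁺ + 3e⁻ → Cr, so n(e⁻) = 3 × 0.2808 = 0.8424 mol
Q = 0.8424 × 96500 / 0.675 = 1.204×10^5 C
I = Q / t = 1.204×10^5 / 2930.4 s = 41.1 A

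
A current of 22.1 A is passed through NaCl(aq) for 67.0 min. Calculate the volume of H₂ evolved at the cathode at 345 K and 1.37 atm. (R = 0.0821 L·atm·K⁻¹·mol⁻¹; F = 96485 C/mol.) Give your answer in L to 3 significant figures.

9.52 L

Q = It = 22.1 × 4020 = 88840 C
Moles of electrons = 88840 / 96485 = 0.9208 mol
2H⁺ + 2e⁻ → H₂, so n(H₂) = 0.9208 / 2 = 0.4604 mol
V = nRT/P = 0.4604 × 0.0821 × 345 / 1.37 = 9.519 L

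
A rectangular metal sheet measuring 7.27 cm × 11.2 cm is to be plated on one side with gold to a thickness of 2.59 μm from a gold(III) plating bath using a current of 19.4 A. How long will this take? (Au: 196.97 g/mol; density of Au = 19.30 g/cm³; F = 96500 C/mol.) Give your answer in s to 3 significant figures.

30.8 s

Plated area = 7.27 × 11.2 = 81.42 cm²
Volume = 81.42 × 2.59×10⁻⁴ cm = 0.02109 cm³
m(Au) = 0.02109 × 19.30 = 0.4070 g
n(Au) = 0.4070 / 196.97 = 0.002066 mol; n(e⁻) = 3 × 0.002066 = 0.006198 mol
Q = 0.006198 × 96500 = 598.1 C
t = 598.1 / 19.4 = 30.83 s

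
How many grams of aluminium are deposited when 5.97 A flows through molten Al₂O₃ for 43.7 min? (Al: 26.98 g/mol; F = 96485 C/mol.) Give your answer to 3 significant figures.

Q = It = 5.97 × 2622 = 15650 C
n(e⁻) = Q/F = 15650/96485 = 0.1622 mol
Al³⁺ + 3e⁻ → Al, so n(Al) = 0.1622 / 3 = 0.05407 mol
m = 0.05407 × 26.98 = 1.46 g

1.46 g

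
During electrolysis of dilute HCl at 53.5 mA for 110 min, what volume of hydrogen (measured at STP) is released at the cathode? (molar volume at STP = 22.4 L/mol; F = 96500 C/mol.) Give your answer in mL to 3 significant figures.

Charge passed = 0.0535 × 6600 = 353.1 C
n(e⁻) = Q/F = 353.1/96500 = 0.003659 mol
2H⁺ + 2e⁻ → H₂, so n(H₂) = 0.003659 / 2 = 0.001830 mol
V = 0.001830 × 22.4 = 0.04099 L
= 41.0 mL

41.0 mL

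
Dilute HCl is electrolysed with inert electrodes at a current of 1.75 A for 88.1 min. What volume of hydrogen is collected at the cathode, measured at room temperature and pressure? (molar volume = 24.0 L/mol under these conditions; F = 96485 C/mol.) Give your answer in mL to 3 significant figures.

1150 mL

Q = It = 1.75 × 5286 = 9251 C
n(e⁻) = Q/F = 9251/96485 = 0.09588 mol
2H⁺ + 2e⁻ → H₂, so n(H₂) = 0.09588 / 2 = 0.04794 mol
V = 0.04794 × 24.0 = 1.151 L
= 1150 mL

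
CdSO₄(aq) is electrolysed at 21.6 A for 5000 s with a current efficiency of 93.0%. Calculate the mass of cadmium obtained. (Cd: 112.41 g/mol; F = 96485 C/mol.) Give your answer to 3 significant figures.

58.5 g

Q = 21.6 × 5000 = 1.080×10^5 C
n(e⁻) = 1.080×10^5 / 96485 = 1.119 mol
Cd²⁺ + 2e⁻ → Cd, so theoretical m(Cd) = 0.5595 × 112.41 = 62.89 g
Actual mass = 93.0% × 62.89 = 58.5 g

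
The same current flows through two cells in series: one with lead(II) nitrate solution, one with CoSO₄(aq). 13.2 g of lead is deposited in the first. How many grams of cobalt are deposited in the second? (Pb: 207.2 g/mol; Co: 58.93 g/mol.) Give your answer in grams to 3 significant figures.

n(Pb) = 13.2 / 207.2 = 0.06371 mol
Pb²⁺ + 2e⁻ → Pb, so n(e⁻) = 2 × 0.06371 = 0.1274 mol
The cells are in series, so the same charge (and hence the same n(e⁻) = 0.1274 mol) passes through both.
Co²⁺ + 2e⁻ → Co, so n(Co) = 0.1274 / 2 = 0.06370 mol
m(Co) = 0.06370 × 58.93 = 3.75 g

3.75 g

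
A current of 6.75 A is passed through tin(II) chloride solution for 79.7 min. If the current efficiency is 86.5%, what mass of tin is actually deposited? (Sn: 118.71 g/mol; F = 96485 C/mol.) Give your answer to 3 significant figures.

Q = 6.75 × 4782 = 32280 C
n(e⁻) = 32280 / 96485 = 0.3346 mol
Sn²⁺ + 2e⁻ → Sn, so theoretical m(Sn) = 0.1673 × 118.71 = 19.86 g
Actual mass = 86.5% × 19.86 = 17.2 g

17.2 g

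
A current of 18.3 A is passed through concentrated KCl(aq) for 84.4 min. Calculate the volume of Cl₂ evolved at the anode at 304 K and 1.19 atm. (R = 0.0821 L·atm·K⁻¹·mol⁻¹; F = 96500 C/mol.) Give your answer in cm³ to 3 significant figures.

10100 cm³

Q = It = 18.3 × 5064 = 92670 C
n(e⁻) = 92670 / 96500 = 0.9603 mol
2Cl⁻ → Cl₂ + 2e⁻, so n(Cl₂) = 0.9603 / 2 = 0.4802 mol
V = nRT/P = 0.4802 × 0.0821 × 304 / 1.19 = 10.07 L
= 10100 cm³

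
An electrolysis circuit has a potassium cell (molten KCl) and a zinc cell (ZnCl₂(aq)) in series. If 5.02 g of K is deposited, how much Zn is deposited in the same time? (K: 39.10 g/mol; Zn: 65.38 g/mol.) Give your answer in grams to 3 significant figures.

n(K) = 5.02 / 39.10 = 0.1284 mol
K⁺ + e⁻ → K, so n(e⁻) = 0.1284 mol
In series, the same 0.1284 mol of electrons flows through the second cell.
Zn²⁺ + 2e⁻ → Zn, so n(Zn) = 0.1284 / 2 = 0.06420 mol
m(Zn) = 0.06420 × 65.38 = 4.20 g

4.20 g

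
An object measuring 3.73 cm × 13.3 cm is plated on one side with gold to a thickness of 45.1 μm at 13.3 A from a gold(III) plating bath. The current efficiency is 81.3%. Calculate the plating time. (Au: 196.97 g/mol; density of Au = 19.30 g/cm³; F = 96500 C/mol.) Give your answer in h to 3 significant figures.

0.163 h

Plated area = 3.73 × 13.3 = 49.61 cm²
Volume = 49.61 × 45.1×10⁻⁴ cm = 0.2237 cm³
m(Au) = 0.2237 × 19.30 = 4.317 g
n(Au) = 4.317 / 196.97 = 0.02192 mol; n(e⁻) = 3 × 0.02192 = 0.06576 mol
Q = 0.06576 × 96500 / 0.813 = 7805 C
t = 7805 / 13.3 = 586.8 s = 0.163 h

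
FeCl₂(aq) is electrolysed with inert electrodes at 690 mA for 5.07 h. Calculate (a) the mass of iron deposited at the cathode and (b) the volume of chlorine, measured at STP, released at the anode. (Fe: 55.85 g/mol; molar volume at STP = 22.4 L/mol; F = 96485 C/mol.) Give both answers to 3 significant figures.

3.64 g Fe; 1.46 L Cl₂

Q = 0.690 × 18252 = 12590 C; n(e⁻) = 12590 / 96485 = 0.1305 mol
Cathode: Fe²⁺ + 2e⁻ → Fe → n(Fe) = 0.1305/2 = 0.06525 mol → 3.64 g
Anode: 2Cl⁻ → Cl₂ + 2e⁻ → n(Cl₂) = 0.1305/2 = 0.06525 mol → 1.46 L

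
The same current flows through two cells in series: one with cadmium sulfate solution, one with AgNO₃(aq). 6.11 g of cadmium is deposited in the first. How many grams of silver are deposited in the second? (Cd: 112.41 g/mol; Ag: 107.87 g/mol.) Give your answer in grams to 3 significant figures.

11.7 g

n(Cd) = 6.11 / 112.41 = 0.05435 mol
Cd²⁺ + 2e⁻ → Cd, so n(e⁻) = 2 × 0.05435 = 0.1087 mol
Since the cells are in series, n(e⁻) in the Ag cell is also 0.1087 mol.
Ag⁺ + e⁻ → Ag, so n(Ag) = 0.1087 mol
m(Ag) = 0.1087 × 107.87 = 11.7 g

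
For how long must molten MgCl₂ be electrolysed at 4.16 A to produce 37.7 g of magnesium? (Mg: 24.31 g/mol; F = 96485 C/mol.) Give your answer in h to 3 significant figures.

20.0 h

n(Mg) = 37.7 / 24.31 = 1.551 mol
Mg²⁺ + 2e⁻ → Mg, so n(e⁻) = 2 × 1.551 = 3.102 mol
Q = 3.102 × 96485 = 2.993×10^5 C
t = Q / I = 2.993×10^5 / 4.16 = 71950 s = 20.0 h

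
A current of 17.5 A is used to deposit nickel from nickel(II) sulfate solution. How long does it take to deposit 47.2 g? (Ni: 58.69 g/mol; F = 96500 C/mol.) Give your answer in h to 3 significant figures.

2.46 h

n(Ni) = 47.2 / 58.69 = 0.8042 mol
Ni²⁺ + 2e⁻ → Ni, so n(e⁻) = 2 × 0.8042 = 1.608 mol
Q = 1.608 × 96500 = 1.552×10^5 C
t = Q / I = 1.552×10^5 / 17.5 = 8869 s = 2.46 h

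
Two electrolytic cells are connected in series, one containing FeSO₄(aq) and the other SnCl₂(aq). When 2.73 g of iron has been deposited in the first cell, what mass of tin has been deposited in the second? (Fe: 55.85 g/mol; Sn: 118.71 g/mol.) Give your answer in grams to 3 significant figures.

n(Fe) = 2.73 / 55.85 = 0.04888 mol
Fe²⁺ + 2e⁻ → Fe, so n(e⁻) = 2 × 0.04888 = 0.09776 mol
In series, the same 0.09776 mol of electrons flows through the second cell.
Sn²⁺ + 2e⁻ → Sn, so n(Sn) = 0.09776 / 2 = 0.04888 mol
m(Sn) = 0.04888 × 118.71 = 5.80 g

5.80 g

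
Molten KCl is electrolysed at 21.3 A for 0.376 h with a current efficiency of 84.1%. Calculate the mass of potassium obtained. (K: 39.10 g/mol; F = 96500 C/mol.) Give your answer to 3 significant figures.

9.82 g

Q = 21.3 × 1353.6 = 28830 C
n(e⁻) = 28830 / 96500 = 0.2988 mol
K⁺ + e⁻ → K, so theoretical m(K) = 0.2988 × 39.10 = 11.68 g
Actual mass = 84.1% × 11.68 = 9.82 g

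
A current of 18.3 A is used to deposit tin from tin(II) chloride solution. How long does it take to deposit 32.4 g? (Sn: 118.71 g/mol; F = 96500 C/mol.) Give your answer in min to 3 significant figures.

48.0 min

n(Sn) = 32.4 / 118.71 = 0.2729 mol
Sn²⁺ + 2e⁻ → Sn, so n(e⁻) = 2 × 0.2729 = 0.5458 mol
Q = 0.5458 × 96500 = 52670 C
t = Q / I = 52670 / 18.3 = 2878 s = 48.0 min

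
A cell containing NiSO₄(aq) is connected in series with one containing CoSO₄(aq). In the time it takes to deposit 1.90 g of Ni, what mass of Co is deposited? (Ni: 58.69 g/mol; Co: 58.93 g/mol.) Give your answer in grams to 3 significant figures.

1.91 g

n(Ni) = 1.90 / 58.69 = 0.03237 mol
Ni²⁺ + 2e⁻ → Ni, so n(e⁻) = 2 × 0.03237 = 0.06474 mol
The cells are in series, so the same charge (and hence the same n(e⁻) = 0.06474 mol) passes through both.
Co²⁺ + 2e⁻ → Co, so n(Co) = 0.06474 / 2 = 0.03237 mol
m(Co) = 0.03237 × 58.93 = 1.91 g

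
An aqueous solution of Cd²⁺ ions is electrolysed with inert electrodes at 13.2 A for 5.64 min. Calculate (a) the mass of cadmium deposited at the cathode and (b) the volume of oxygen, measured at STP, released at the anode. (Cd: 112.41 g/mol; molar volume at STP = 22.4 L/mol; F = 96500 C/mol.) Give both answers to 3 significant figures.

Q = 13.2 × 338.4 = 4467 C; n(e⁻) = 4467 / 96500 = 0.04629 mol
Cathode: Cd²⁺ + 2e⁻ → Cd → n(Cd) = 0.04629/2 = 0.02315 mol → 2.60 g
Anode: 2H₂O → O₂ + 4H⁺ + 4e⁻ → n(O₂) = 0.04629/4 = 0.01157 mol → 0.259 L

2.60 g Cd; 0.259 L O₂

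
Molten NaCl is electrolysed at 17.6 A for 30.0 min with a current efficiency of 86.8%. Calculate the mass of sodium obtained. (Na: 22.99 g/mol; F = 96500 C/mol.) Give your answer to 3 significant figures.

6.55 g

Q = 17.6 × 1800 = 31680 C
n(e⁻) = 31680 / 96500 = 0.3283 mol
Na⁺ + e⁻ → Na, so theoretical m(Na) = 0.3283 × 22.99 = 7.548 g
Actual mass = 86.8% × 7.548 = 6.55 g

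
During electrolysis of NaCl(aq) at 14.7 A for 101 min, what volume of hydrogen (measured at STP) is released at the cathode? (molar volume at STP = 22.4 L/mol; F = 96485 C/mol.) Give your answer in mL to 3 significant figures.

10300 mL

Charge passed = 14.7 × 6060 = 89080 C
n(e⁻) = Q/F = 89080/96485 = 0.9233 mol
2H⁺ + 2e⁻ → H₂, so n(H₂) = 0.9233 / 2 = 0.4617 mol
V = 0.4617 × 22.4 = 10.34 L
= 10300 mL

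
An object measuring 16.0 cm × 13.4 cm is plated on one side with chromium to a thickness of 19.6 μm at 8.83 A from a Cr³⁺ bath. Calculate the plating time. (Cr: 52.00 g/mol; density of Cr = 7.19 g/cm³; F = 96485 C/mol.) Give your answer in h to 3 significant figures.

0.529 h

Plated area = 16.0 × 13.4 = 214.4 cm²
Volume = 214.4 × 19.6×10⁻⁴ cm = 0.4202 cm³
m(Cr) = 0.4202 × 7.19 = 3.021 g
n(Cr) = 3.021 / 52.00 = 0.05810 mol; n(e⁻) = 3 × 0.05810 = 0.1743 mol
Q = 0.1743 × 96485 = 16820 C
t = 16820 / 8.83 = 1905 s = 0.529 h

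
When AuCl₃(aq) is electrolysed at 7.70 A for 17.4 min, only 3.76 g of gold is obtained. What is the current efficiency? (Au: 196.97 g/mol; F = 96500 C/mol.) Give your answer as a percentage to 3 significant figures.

Q = 7.70 × 1044 = 8039 C
n(e⁻) = 8039 / 96500 = 0.08331 mol
Au³⁺ + 3e⁻ → Au, so theoretical n(Au) = 0.02777 mol → 5.470 g
Efficiency = 3.76 / 5.470 = 0.6874 = 68.7%

68.7%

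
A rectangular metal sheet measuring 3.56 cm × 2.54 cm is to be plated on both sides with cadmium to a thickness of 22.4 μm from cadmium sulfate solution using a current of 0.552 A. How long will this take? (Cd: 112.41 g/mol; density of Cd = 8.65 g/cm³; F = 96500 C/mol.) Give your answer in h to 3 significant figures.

Plated area = 2 × 3.56 × 2.54 = 18.08 cm²
Volume = 18.08 × 22.4×10⁻⁴ cm = 0.04050 cm³
m(Cd) = 0.04050 × 8.65 = 0.3503 g
n(Cd) = 0.3503 / 112.41 = 0.003116 mol; n(e⁻) = 2 × 0.003116 = 0.006232 mol
Q = 0.006232 × 96500 = 601.4 C
t = 601.4 / 0.552 = 1089 s = 0.303 h

0.303 h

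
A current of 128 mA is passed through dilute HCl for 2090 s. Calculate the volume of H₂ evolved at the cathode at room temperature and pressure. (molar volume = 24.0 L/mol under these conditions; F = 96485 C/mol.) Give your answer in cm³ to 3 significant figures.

33.3 cm³

Q = It = 0.128 × 2090 = 267.5 C
n(e⁻) = 267.5 / 96485 = 0.002772 mol
2H⁺ + 2e⁻ → H₂, so n(H₂) = 0.002772 / 2 = 0.001386 mol
V = 0.001386 × 24.0 = 0.03326 L
= 33.3 cm³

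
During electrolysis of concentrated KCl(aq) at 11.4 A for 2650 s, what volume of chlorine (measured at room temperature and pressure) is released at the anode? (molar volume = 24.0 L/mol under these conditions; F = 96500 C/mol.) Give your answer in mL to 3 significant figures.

3760 mL

Q = It = 11.4 × 2650 = 30210 C
n(e⁻) = Q/F = 30210/96500 = 0.3131 mol
2Cl⁻ → Cl₂ + 2e⁻, so n(Cl₂) = 0.3131 / 2 = 0.1566 mol
V = 0.1566 × 24.0 = 3.758 L
= 3760 mL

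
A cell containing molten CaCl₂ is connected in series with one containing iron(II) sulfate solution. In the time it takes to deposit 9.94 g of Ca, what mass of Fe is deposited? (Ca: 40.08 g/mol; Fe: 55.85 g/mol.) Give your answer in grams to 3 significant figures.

n(Ca) = 9.94 / 40.08 = 0.2480 mol
Ca²⁺ + 2e⁻ → Ca, so n(e⁻) = 2 × 0.2480 = 0.4960 mol
Same current for the same time ⇒ same n(e⁻) = 0.4960 mol in both cells.
Fe²⁺ + 2e⁻ → Fe, so n(Fe) = 0.4960 / 2 = 0.2480 mol
m(Fe) = 0.2480 × 55.85 = 13.9 g

13.9 g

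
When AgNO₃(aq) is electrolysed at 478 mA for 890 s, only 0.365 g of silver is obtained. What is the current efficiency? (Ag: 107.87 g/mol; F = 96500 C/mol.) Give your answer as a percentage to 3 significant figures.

76.8%

Q = 0.478 × 890 = 425.4 C
n(e⁻) = 425.4 / 96500 = 0.004408 mol
Ag⁺ + e⁻ → Ag, so theoretical n(Ag) = 0.004408 mol → 0.4755 g
Efficiency = 0.365 / 0.4755 = 0.7676 = 76.8%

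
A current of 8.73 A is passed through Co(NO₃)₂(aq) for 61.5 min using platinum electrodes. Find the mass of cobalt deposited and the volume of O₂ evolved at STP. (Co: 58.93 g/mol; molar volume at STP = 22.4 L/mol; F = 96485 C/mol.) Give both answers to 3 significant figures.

Q = 8.73 × 3690 = 32210 C; n(e⁻) = 32210 / 96485 = 0.3338 mol
Cathode: Co²⁺ + 2e⁻ → Co → n(Co) = 0.3338/2 = 0.1669 mol → 9.84 g
Anode: 2H₂O → O₂ + 4H⁺ + 4e⁻ → n(O₂) = 0.3338/4 = 0.08345 mol → 1.87 L

9.84 g Co; 1.87 L O₂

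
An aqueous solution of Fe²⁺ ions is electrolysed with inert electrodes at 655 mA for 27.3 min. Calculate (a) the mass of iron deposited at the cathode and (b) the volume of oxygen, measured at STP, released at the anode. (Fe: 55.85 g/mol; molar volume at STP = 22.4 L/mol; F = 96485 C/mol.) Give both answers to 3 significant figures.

0.311 g Fe; 0.0623 L O₂

Q = 0.655 × 1638 = 1073 C; n(e⁻) = 1073 / 96485 = 0.01112 mol
Cathode: Fe²⁺ + 2e⁻ → Fe → n(Fe) = 0.01112/2 = 0.005560 mol → 0.311 g
Anode: 2H₂O → O₂ + 4H⁺ + 4e⁻ → n(O₂) = 0.01112/4 = 0.002780 mol → 0.0623 L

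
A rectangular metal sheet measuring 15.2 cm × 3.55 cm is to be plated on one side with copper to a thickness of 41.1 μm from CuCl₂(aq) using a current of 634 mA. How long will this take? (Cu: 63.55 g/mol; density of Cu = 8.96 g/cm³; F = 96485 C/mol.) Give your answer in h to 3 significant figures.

Plated area = 15.2 × 3.55 = 53.96 cm²
Volume = 53.96 × 41.1×10⁻⁴ cm = 0.2218 cm³
m(Cu) = 0.2218 × 8.96 = 1.987 g
n(Cu) = 1.987 / 63.55 = 0.03127 mol; n(e⁻) = 2 × 0.03127 = 0.06254 mol
Q = 0.06254 × 96485 = 6034 C
t = 6034 / 0.634 = 9517 s = 2.64 h

2.64 h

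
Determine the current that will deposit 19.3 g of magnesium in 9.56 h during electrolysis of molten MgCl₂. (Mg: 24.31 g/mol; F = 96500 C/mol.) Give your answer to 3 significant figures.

4.45 A

n(Mg) = 19.3 / 24.31 = 0.7939 mol
Mg²⁺ + 2e⁻ → Mg, so n(e⁻) = 2 × 0.7939 = 1.588 mol
Q = 1.588 × 96500 = 1.532×10^5 C
I = Q / t = 1.532×10^5 / 34416 s = 4.45 A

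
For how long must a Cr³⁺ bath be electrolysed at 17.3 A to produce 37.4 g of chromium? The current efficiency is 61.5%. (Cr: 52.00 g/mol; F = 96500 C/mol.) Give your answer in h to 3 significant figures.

n(Cr) = 37.4 / 52.00 = 0.7192 mol
Cr³⁺ + 3e⁻ → Cr, so n(e⁻) = 3 × 0.7192 = 2.158 mol
Q = 2.158 × 96500 / 0.615 = 3.386×10^5 C
t = Q / I = 3.386×10^5 / 17.3 = 19570 s = 5.44 h

5.44 h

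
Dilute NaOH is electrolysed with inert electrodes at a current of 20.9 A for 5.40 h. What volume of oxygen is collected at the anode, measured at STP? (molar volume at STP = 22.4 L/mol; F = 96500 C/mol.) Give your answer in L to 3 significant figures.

Q = 20.9 A × 19440 s = 4.063×10^5 C
n(e⁻) = 4.063×10^5 / 96500 = 4.210 mol
2H₂O → O₂ + 4H⁺ + 4e⁻, so n(O₂) = 4.210 / 4 = 1.053 mol
V = 1.053 × 22.4 = 23.59 L

23.6 L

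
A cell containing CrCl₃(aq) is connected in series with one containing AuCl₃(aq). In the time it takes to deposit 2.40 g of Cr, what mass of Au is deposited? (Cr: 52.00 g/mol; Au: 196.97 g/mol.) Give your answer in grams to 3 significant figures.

n(Cr) = 2.40 / 52.00 = 0.04615 mol
Cr³⁺ + 3e⁻ → Cr, so n(e⁻) = 3 × 0.04615 = 0.1385 mol
The cells are in series, so the same charge (and hence the same n(e⁻) = 0.1385 mol) passes through both.
Au³⁺ + 3e⁻ → Au, so n(Au) = 0.1385 / 3 = 0.04617 mol
m(Au) = 0.04617 × 196.97 = 9.09 g

9.09 g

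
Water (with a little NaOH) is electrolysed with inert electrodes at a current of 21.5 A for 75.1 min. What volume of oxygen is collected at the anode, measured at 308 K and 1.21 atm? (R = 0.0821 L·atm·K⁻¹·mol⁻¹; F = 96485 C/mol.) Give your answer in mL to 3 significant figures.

5250 mL

Q = It = 21.5 × 4506 = 96880 C
n(e⁻) = 96880 / 96485 = 1.004 mol
2H₂O → O₂ + 4H⁺ + 4e⁻, so n(O₂) = 1.004 / 4 = 0.2510 mol
V = nRT/P = 0.2510 × 0.0821 × 308 / 1.21 = 5.245 L
= 5250 mL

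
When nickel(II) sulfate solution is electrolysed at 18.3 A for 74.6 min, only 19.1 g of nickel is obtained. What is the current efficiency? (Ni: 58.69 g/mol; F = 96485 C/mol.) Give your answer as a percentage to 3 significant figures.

Q = 18.3 × 4476 = 81910 C
n(e⁻) = 81910 / 96485 = 0.8489 mol
Ni²⁺ + 2e⁻ → Ni, so theoretical n(Ni) = 0.4245 mol → 24.91 g
Efficiency = 19.1 / 24.91 = 0.7668 = 76.7%

76.7%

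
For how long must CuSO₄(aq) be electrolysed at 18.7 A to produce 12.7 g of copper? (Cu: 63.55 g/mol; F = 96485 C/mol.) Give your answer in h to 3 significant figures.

n(Cu) = 12.7 / 63.55 = 0.1998 mol
Cu²⁺ + 2e⁻ → Cu, so n(e⁻) = 2 × 0.1998 = 0.3996 mol
Q = 0.3996 × 96485 = 38560 C
t = Q / I = 38560 / 18.7 = 2062 s = 0.573 h

0.573 h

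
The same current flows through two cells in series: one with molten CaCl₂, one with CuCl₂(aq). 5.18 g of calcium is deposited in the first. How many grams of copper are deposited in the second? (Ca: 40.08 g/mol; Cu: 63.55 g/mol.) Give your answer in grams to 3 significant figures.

8.21 g

n(Ca) = 5.18 / 40.08 = 0.1292 mol
Ca²⁺ + 2e⁻ → Ca, so n(e⁻) = 2 × 0.1292 = 0.2584 mol
The cells are in series, so the same charge (and hence the same n(e⁻) = 0.2584 mol) passes through both.
Cu²⁺ + 2e⁻ → Cu, so n(Cu) = 0.2584 / 2 = 0.1292 mol
m(Cu) = 0.1292 × 63.55 = 8.21 g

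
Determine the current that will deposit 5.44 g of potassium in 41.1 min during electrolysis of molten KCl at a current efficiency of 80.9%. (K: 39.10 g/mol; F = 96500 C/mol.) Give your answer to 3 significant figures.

n(K) = 5.44 / 39.10 = 0.1391 mol
K⁺ + e⁻ → K, so n(e⁻) = 0.1391 mol
Q = 0.1391 × 96500 / 0.809 = 16590 C
I = Q / t = 16590 / 2466 s = 6.73 A

6.73 A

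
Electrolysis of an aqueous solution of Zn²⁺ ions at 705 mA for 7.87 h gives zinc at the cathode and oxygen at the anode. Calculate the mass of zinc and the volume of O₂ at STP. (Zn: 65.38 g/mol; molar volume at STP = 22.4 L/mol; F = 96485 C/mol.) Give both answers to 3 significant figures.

Q = 0.705 × 28332 = 19970 C; n(e⁻) = 19970 / 96485 = 0.2070 mol
Cathode: Zn²⁺ + 2e⁻ → Zn → n(Zn) = 0.2070/2 = 0.1035 mol → 6.77 g
Anode: 2H₂O → O₂ + 4H⁺ + 4e⁻ → n(O₂) = 0.2070/4 = 0.05175 mol → 1.16 L

6.77 g Zn; 1.16 L O₂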